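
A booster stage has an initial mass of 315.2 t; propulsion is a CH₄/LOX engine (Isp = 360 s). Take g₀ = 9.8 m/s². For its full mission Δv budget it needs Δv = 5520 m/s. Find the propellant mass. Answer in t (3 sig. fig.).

v_e = Isp · g₀ = 360 × 9.8 = 3528.0 m/s.
Using Δv = v_e ln(m₀/m_f): m₀/m_f = exp(Δv / v_e) = exp(5520 / 3528.0) = exp(1.5646) = 4.7809.
m_f = 315.2 / 4.7809 = 65.929 t, so propellant = m₀ − m_f = 315.2 − 65.929 = 249.271 t.

propellant mass ≈ 249 t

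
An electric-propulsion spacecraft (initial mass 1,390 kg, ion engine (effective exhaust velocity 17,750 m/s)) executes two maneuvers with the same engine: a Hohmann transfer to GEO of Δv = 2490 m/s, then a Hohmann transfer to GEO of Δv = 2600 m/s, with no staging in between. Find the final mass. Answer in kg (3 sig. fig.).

After the first burn: m = 1390 × exp(−2490/17750.0) = 1390 × 0.86911 = 1,208.06 kg.
After the second burn: m = 1,208.06 × exp(−2600/17750.0) = 1,208.06 × 0.86374 = 1,043.45 kg.

final mass ≈ 1040 kg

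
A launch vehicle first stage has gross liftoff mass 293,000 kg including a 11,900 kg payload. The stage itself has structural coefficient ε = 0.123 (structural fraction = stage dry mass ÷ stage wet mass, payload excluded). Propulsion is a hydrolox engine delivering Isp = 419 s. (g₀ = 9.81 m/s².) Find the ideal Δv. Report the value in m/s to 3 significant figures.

Δv ≈ 7570 m/s

Stage wet mass = m₀ − payload = 293,000 − 11,900 = 281,100 kg.
Stage dry mass = ε × stage wet mass = 0.123 × 281,100 = 34,575.3 kg.
Burnout mass m_f = stage dry + payload = 34,575.3 + 11,900 = 46,475.3 kg.
v_e = Isp · g₀ = 419 × 9.81 = 4110.4 m/s.
Δv = v_e · ln(293,000/46,475.3) = 4110.4 × ln(6.304) = 4110.4 × 1.8413 ≈ 7568 m/s.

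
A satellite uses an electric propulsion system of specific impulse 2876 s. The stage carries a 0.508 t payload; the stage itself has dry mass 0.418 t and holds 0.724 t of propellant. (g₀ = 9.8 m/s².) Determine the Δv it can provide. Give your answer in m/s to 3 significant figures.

v_e = Isp · g₀ = 2876 × 9.8 = 28184.8 m/s.
m₀ = payload + dry + propellant = 0.508 + 0.418 + 0.724 = 1.65 t.
m_f = payload + dry = 0.508 + 0.418 = 0.926 t.
Using Δv = v_e ln(m₀/m_f): Δv = v_e · ln(m₀/m_f) = 28184.8 × ln(1.782) = 28184.8 × 0.5777 ≈ 16281.1 m/s.

Δv ≈ 16300 m/s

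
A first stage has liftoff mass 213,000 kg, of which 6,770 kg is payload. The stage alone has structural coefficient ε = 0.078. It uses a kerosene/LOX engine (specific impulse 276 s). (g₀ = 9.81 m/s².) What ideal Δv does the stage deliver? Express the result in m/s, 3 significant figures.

Δv ≈ 6040 m/s

Stage wet mass = m₀ − payload = 213,000 − 6,770 = 206,230 kg.
Stage dry mass = ε × stage wet mass = 0.078 × 206,230 = 16,085.9 kg.
Burnout mass m_f = stage dry + payload = 16,085.9 + 6,770 = 22,855.9 kg.
v_e = Isp · g₀ = 276 × 9.81 = 2707.6 m/s.
Δv = v_e · ln(213,000/22,855.9) = 2707.6 × ln(9.319) = 2707.6 × 2.2321 ≈ 6043 m/s.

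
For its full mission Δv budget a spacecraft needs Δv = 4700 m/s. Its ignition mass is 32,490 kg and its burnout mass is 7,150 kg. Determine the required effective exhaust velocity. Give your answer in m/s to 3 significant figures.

v_e ≈ 3100 m/s

ln(m₀/m_f) = ln(32490/7150) = ln(4.544) = 1.5138.
From the ideal rocket equation, v_e = Δv / ln(m₀/m_f) = 4700 / 1.5138 = 3104.7 m/s.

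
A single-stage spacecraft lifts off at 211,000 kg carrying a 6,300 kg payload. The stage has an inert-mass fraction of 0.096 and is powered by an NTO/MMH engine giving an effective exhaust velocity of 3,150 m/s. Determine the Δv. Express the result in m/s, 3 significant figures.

Stage wet mass = m₀ − payload = 211,000 − 6,300 = 204,700 kg.
Stage dry mass = ε × stage wet mass = 0.096 × 204,700 = 19,651.2 kg.
Burnout mass m_f = stage dry + payload = 19,651.2 + 6,300 = 25,951.2 kg.
Δv = v_e · ln(211,000/25,951.2) = 3150.0 × ln(8.131) = 3150.0 × 2.0956 ≈ 6601 m/s.

Δv ≈ 6600 m/s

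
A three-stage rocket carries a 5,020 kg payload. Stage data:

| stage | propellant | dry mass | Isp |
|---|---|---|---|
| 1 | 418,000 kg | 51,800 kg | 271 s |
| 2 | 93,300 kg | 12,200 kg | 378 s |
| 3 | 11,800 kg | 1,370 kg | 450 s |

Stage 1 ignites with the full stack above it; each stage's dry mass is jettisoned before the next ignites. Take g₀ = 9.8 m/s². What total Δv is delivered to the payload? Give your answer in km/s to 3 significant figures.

Ignition mass of stage 1 = 418,000+51,800 + 93,300+12,200 + 11,800+1,370 + 5,020 = 593,490 kg.
Stage 1: m₀ = 593,490 kg, m_f = 593,490 − 418,000 = 175,490 kg; Δv = 271×9.8×ln(3.382) = 2655.8×1.2184 ≈ 3236 m/s.
Stage 2: m₀ = 123,690 kg, m_f = 123,690 − 93,300 = 30,390 kg; Δv = 378×9.8×ln(4.07) = 3704.4×1.4037 ≈ 5200 m/s.
Stage 3: m₀ = 18,190 kg, m_f = 18,190 − 11,800 = 6,390 kg; Δv = 450×9.8×ln(2.847) = 4410.0×1.0461 ≈ 4613 m/s.
Total Δv = 3236 + 5200 + 4613 = 13049 m/s.

Δv ≈ 13.0 km/s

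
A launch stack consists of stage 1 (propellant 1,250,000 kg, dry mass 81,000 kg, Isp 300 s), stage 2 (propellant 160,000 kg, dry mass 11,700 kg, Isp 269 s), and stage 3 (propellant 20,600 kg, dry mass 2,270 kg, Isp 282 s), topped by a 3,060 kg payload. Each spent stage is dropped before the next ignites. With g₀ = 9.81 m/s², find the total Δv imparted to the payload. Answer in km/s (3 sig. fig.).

Δv ≈ 13.8 km/s

Ignition mass of stage 1 = 1,250,000+81,000 + 160,000+11,700 + 20,600+2,270 + 3,060 = 1,528,630 kg.
Stage 1: m₀ = 1,528,630 kg, m_f = 1,528,630 − 1,250,000 = 278,630 kg; Δv = 300×9.81×ln(5.486) = 2943.0×1.7022 ≈ 5010 m/s.
Stage 2: m₀ = 197,630 kg, m_f = 197,630 − 160,000 = 37,630 kg; Δv = 269×9.81×ln(5.252) = 2638.9×1.6586 ≈ 4377 m/s.
Stage 3: m₀ = 25,930 kg, m_f = 25,930 − 20,600 = 5,330 kg; Δv = 282×9.81×ln(4.865) = 2766.4×1.5820 ≈ 4377 m/s.
Total Δv = 5010 + 4377 + 4377 = 13764 m/s.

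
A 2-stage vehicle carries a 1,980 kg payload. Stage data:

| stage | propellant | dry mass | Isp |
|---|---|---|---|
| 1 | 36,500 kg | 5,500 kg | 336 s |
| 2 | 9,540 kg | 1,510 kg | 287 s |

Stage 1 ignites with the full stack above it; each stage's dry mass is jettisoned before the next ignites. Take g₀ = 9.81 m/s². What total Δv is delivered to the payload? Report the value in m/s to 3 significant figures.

Δv ≈ 7300 m/s

Ignition mass of stage 1 = 36,500+5,500 + 9,540+1,510 + 1,980 = 55,030 kg.
Stage 1: m₀ = 55,030 kg, m_f = 55,030 − 36,500 = 18,530 kg; Δv = 336×9.81×ln(2.97) = 3296.2×1.0885 ≈ 3588 m/s.
Stage 2: m₀ = 13,030 kg, m_f = 13,030 − 9,540 = 3,490 kg; Δv = 287×9.81×ln(3.734) = 2815.5×1.3174 ≈ 3709 m/s.
Total Δv = 3588 + 3709 = 7297 m/s.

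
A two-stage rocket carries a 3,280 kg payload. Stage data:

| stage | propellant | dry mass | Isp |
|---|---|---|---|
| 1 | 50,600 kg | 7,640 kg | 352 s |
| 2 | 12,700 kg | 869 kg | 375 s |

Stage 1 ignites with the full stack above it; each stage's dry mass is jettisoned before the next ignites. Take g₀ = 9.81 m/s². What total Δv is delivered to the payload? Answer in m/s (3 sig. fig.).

Ignition mass of stage 1 = 50,600+7,640 + 12,700+869 + 3,280 = 75,089 kg.
Stage 1: m₀ = 75,089 kg, m_f = 75,089 − 50,600 = 24,489 kg; Δv = 352×9.81×ln(3.066) = 3453.1×1.1205 ≈ 3869 m/s.
Stage 2: m₀ = 16,849 kg, m_f = 16,849 − 12,700 = 4,149 kg; Δv = 375×9.81×ln(4.061) = 3678.8×1.4014 ≈ 5155 m/s.
Total Δv = 3869 + 5155 = 9024 m/s.

Δv ≈ 9020 m/s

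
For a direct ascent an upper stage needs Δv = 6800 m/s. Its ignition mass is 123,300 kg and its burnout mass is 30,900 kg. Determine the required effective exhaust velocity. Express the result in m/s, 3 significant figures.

ln(m₀/m_f) = ln(123300/30900) = ln(3.99) = 1.3839.
Rocket equation: v_e = Δv / ln(m₀/m_f) = 6800 / 1.3839 = 4913.8 m/s.

v_e ≈ 4910 m/s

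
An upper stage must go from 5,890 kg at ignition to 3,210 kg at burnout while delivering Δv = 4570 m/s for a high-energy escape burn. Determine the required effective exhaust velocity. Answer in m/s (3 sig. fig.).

v_e ≈ 7530 m/s

ln(m₀/m_f) = ln(5890/3210) = ln(1.835) = 0.6070.
v_e = Δv / ln(m₀/m_f) = 4570 / 0.6070 = 7529.0 m/s.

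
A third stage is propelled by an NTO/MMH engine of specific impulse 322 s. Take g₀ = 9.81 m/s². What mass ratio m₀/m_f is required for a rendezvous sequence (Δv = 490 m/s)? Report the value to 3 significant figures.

v_e = Isp · g₀ = 322 × 9.81 = 3158.8 m/s.
m₀/m_f = exp(Δv / v_e) = exp(490 / 3158.8) = exp(0.1551) = 1.1678.

mass ratio ≈ 1.17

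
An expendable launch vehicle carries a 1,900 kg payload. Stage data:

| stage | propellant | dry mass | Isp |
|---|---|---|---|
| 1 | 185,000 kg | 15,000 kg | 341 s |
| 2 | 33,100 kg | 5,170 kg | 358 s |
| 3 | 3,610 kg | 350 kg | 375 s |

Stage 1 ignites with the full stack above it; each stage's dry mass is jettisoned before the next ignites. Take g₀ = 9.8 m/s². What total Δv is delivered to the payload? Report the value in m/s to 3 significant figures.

Δv ≈ 13100 m/s

Ignition mass of stage 1 = 185,000+15,000 + 33,100+5,170 + 3,610+350 + 1,900 = 244,130 kg.
Stage 1: m₀ = 244,130 kg, m_f = 244,130 − 185,000 = 59,130 kg; Δv = 341×9.8×ln(4.129) = 3341.8×1.4180 ≈ 4739 m/s.
Stage 2: m₀ = 44,130 kg, m_f = 44,130 − 33,100 = 11,030 kg; Δv = 358×9.8×ln(4.001) = 3508.4×1.3865 ≈ 4864 m/s.
Stage 3: m₀ = 5,860 kg, m_f = 5,860 − 3,610 = 2,250 kg; Δv = 375×9.8×ln(2.604) = 3675.0×0.9572 ≈ 3518 m/s.
Total Δv = 4739 + 4864 + 3518 = 13121 m/s.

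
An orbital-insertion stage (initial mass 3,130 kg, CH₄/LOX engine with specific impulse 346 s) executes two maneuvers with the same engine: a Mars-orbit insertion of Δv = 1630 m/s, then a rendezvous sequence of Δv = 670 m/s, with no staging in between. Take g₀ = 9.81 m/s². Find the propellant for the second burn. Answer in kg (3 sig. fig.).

propellant for the second burn ≈ 347 kg

v_e = Isp · g₀ = 346 × 9.81 = 3394.3 m/s.
After the first burn: m = 3130 × exp(−1630/3394.3) = 3130 × 0.61865 = 1,936.37 kg.
After the second burn: m = 1,936.37 × exp(−670/3394.3) = 1,936.37 × 0.82087 = 1,589.51 kg.
Second-burn propellant = 1,936.37 − 1,589.51 = 346.86 kg.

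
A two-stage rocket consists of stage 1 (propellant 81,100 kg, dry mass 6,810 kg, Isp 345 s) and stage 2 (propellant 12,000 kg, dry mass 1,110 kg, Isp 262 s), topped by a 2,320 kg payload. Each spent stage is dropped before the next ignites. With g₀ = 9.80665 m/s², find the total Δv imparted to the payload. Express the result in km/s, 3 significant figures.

Δv ≈ 9.06 km/s

Ignition mass of stage 1 = 81,100+6,810 + 12,000+1,110 + 2,320 = 103,340 kg.
Stage 1: m₀ = 103,340 kg, m_f = 103,340 − 81,100 = 22,240 kg; Δv = 345×9.80665×ln(4.647) = 3383.3×1.5361 ≈ 5197 m/s.
Stage 2: m₀ = 15,430 kg, m_f = 15,430 − 12,000 = 3,430 kg; Δv = 262×9.80665×ln(4.499) = 2569.3×1.5038 ≈ 3864 m/s.
Total Δv = 5197 + 3864 = 9061 m/s.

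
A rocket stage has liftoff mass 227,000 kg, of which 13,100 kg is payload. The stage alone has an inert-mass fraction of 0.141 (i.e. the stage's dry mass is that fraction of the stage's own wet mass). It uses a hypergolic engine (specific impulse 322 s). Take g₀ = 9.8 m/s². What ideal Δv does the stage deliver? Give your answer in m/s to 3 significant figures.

Stage wet mass = m₀ − payload = 227,000 − 13,100 = 213,900 kg.
Stage dry mass = ε × stage wet mass = 0.141 × 213,900 = 30,159.9 kg.
Burnout mass m_f = stage dry + payload = 30,159.9 + 13,100 = 43,259.9 kg.
v_e = Isp · g₀ = 322 × 9.8 = 3155.6 m/s.
Using Δv = v_e ln(m₀/m_f): Δv = v_e · ln(227,000/43,259.9) = 3155.6 × ln(5.247) = 3155.6 × 1.6577 ≈ 5231 m/s.

Δv ≈ 5230 m/s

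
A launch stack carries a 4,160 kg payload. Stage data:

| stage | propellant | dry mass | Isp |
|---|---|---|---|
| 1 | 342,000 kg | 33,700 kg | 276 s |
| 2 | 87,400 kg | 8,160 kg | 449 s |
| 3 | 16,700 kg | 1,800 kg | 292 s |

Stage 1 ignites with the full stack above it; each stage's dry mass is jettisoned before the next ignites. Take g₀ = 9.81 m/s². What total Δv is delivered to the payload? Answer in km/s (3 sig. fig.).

Ignition mass of stage 1 = 342,000+33,700 + 87,400+8,160 + 16,700+1,800 + 4,160 = 493,920 kg.
Stage 1: m₀ = 493,920 kg, m_f = 493,920 − 342,000 = 151,920 kg; Δv = 276×9.81×ln(3.251) = 2707.6×1.1790 ≈ 3192 m/s.
Stage 2: m₀ = 118,220 kg, m_f = 118,220 − 87,400 = 30,820 kg; Δv = 449×9.81×ln(3.836) = 4404.7×1.3444 ≈ 5922 m/s.
Stage 3: m₀ = 22,660 kg, m_f = 22,660 − 16,700 = 5,960 kg; Δv = 292×9.81×ln(3.802) = 2864.5×1.3355 ≈ 3826 m/s.
Total Δv = 3192 + 5922 + 3826 = 12940 m/s.

Δv ≈ 12.9 km/s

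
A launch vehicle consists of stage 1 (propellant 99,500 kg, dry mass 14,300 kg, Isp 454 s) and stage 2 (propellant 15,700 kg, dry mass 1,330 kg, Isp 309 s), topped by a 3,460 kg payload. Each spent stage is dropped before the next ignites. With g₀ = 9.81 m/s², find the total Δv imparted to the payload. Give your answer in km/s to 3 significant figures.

Δv ≈ 10.4 km/s

Ignition mass of stage 1 = 99,500+14,300 + 15,700+1,330 + 3,460 = 134,290 kg.
Stage 1: m₀ = 134,290 kg, m_f = 134,290 − 99,500 = 34,790 kg; Δv = 454×9.81×ln(3.86) = 4453.7×1.3507 ≈ 6016 m/s.
Stage 2: m₀ = 20,490 kg, m_f = 20,490 − 15,700 = 4,790 kg; Δv = 309×9.81×ln(4.278) = 3031.3×1.4534 ≈ 4406 m/s.
Total Δv = 6016 + 4406 = 10422 m/s.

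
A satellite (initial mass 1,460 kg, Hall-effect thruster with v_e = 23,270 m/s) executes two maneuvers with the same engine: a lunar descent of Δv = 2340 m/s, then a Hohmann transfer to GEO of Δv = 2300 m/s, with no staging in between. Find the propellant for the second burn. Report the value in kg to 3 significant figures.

propellant for the second burn ≈ 124 kg

After the first burn: m = 1460 × exp(−2340/23270.0) = 1460 × 0.90433 = 1,320.32 kg.
After the second burn: m = 1,320.32 × exp(−2300/23270.0) = 1,320.32 × 0.90589 = 1,196.06 kg.
Second-burn propellant = 1,320.32 − 1,196.06 = 124.26 kg.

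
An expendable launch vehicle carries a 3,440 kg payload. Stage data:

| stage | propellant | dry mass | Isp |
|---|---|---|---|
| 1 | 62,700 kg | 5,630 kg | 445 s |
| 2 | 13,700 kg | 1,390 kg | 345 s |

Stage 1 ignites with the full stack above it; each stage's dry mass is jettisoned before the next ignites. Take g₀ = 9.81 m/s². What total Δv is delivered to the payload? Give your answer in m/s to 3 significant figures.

Ignition mass of stage 1 = 62,700+5,630 + 13,700+1,390 + 3,440 = 86,860 kg.
Stage 1: m₀ = 86,860 kg, m_f = 86,860 − 62,700 = 24,160 kg; Δv = 445×9.81×ln(3.595) = 4365.4×1.2796 ≈ 5586 m/s.
Stage 2: m₀ = 18,530 kg, m_f = 18,530 − 13,700 = 4,830 kg; Δv = 345×9.81×ln(3.836) = 3384.5×1.3445 ≈ 4551 m/s.
Total Δv = 5586 + 4551 = 10137 m/s.

Δv ≈ 10100 m/s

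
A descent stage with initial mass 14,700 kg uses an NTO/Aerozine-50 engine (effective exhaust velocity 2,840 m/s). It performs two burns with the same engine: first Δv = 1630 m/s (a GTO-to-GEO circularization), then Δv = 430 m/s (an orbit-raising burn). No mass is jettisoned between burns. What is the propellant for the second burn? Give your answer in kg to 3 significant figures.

propellant for the second burn ≈ 1160 kg

After the first burn: m = 14700 × exp(−1630/2840.0) = 14700 × 0.56330 = 8,280.51 kg.
After the second burn: m = 8,280.51 × exp(−430/2840.0) = 8,280.51 × 0.85950 = 7,117.1 kg.
Second-burn propellant = 8,280.51 − 7,117.1 = 1,163.41 kg.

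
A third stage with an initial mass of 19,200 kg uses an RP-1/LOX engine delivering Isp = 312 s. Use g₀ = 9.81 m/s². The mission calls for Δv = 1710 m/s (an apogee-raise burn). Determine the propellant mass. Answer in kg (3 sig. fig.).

v_e = Isp · g₀ = 312 × 9.81 = 3060.7 m/s.
m₀/m_f = exp(Δv / v_e) = exp(1710 / 3060.7) = exp(0.5587) = 1.7484.
m_f = 19,200 / 1.7484 = 10,981.5 kg, so propellant = m₀ − m_f = 19,200 − 10,981.5 = 8,218.5 kg.

propellant mass ≈ 8220 kg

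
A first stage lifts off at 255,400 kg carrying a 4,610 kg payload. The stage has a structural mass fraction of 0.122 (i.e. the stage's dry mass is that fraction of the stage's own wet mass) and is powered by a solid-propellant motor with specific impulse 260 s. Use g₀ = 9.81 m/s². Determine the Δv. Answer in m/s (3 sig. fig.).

Stage wet mass = m₀ − payload = 255,400 − 4,610 = 250,790 kg.
Stage dry mass = ε × stage wet mass = 0.122 × 250,790 = 30,596.4 kg.
Burnout mass m_f = stage dry + payload = 30,596.4 + 4,610 = 35,206.4 kg.
v_e = Isp · g₀ = 260 × 9.81 = 2550.6 m/s.
From the ideal rocket equation, Δv = v_e · ln(255,400/35,206.4) = 2550.6 × ln(7.254) = 2550.6 × 1.9816 ≈ 5054 m/s.

Δv ≈ 5050 m/s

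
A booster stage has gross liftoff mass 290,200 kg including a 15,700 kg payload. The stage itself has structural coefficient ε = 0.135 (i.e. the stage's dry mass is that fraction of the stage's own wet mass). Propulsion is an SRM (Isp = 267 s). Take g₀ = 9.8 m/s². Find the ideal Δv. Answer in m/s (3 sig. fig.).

Stage wet mass = m₀ − payload = 290,200 − 15,700 = 274,500 kg.
Stage dry mass = ε × stage wet mass = 0.135 × 274,500 = 37,057.5 kg.
Burnout mass m_f = stage dry + payload = 37,057.5 + 15,700 = 52,757.5 kg.
v_e = Isp · g₀ = 267 × 9.8 = 2616.6 m/s.
Δv = v_e · ln(290,200/52,757.5) = 2616.6 × ln(5.501) = 2616.6 × 1.7049 ≈ 4461 m/s.

Δv ≈ 4460 m/s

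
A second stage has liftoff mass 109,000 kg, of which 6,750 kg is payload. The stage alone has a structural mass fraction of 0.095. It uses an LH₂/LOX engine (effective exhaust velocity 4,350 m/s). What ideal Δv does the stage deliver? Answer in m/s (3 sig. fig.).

Stage wet mass = m₀ − payload = 109,000 − 6,750 = 102,250 kg.
Stage dry mass = ε × stage wet mass = 0.095 × 102,250 = 9,713.75 kg.
Burnout mass m_f = stage dry + payload = 9,713.75 + 6,750 = 16,463.75 kg.
By the Tsiolkovsky rocket equation, Δv = v_e · ln(109,000/16,463.75) = 4350.0 × ln(6.621) = 4350.0 × 1.8902 ≈ 8222 m/s.

Δv ≈ 8220 m/s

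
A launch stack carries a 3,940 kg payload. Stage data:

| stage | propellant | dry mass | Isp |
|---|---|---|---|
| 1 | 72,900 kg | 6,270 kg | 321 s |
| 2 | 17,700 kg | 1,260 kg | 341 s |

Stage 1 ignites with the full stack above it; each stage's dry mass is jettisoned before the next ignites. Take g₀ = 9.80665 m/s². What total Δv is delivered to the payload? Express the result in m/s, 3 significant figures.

Δv ≈ 8900 m/s

Ignition mass of stage 1 = 72,900+6,270 + 17,700+1,260 + 3,940 = 102,070 kg.
Stage 1: m₀ = 102,070 kg, m_f = 102,070 − 72,900 = 29,170 kg; Δv = 321×9.80665×ln(3.499) = 3147.9×1.2525 ≈ 3943 m/s.
Stage 2: m₀ = 22,900 kg, m_f = 22,900 − 17,700 = 5,200 kg; Δv = 341×9.80665×ln(4.404) = 3344.1×1.4825 ≈ 4958 m/s.
Total Δv = 3943 + 4958 = 8901 m/s.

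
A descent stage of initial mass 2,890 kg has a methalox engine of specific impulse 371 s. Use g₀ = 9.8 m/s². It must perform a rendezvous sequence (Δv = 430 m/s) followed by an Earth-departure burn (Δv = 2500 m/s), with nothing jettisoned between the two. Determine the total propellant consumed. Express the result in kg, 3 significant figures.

v_e = Isp · g₀ = 371 × 9.8 = 3635.8 m/s.
After the first burn: m = 2890 × exp(−430/3635.8) = 2890 × 0.88846 = 2,567.65 kg.
After the second burn: m = 2,567.65 × exp(−2500/3635.8) = 2,567.65 × 0.50278 = 1,290.96 kg.
Total propellant = m₀ − m_final = 2890 − 1,290.96 = 1,599.04 kg.

total propellant consumed ≈ 1600 kg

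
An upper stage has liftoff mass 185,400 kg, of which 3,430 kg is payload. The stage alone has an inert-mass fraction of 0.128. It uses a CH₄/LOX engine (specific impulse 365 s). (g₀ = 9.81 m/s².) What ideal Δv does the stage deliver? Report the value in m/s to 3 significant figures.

Stage wet mass = m₀ − payload = 185,400 − 3,430 = 181,970 kg.
Stage dry mass = ε × stage wet mass = 0.128 × 181,970 = 23,292.2 kg.
Burnout mass m_f = stage dry + payload = 23,292.2 + 3,430 = 26,722.2 kg.
v_e = Isp · g₀ = 365 × 9.81 = 3580.7 m/s.
Using Δv = v_e ln(m₀/m_f): Δv = v_e · ln(185,400/26,722.2) = 3580.7 × ln(6.938) = 3580.7 × 1.9370 ≈ 6936 m/s.

Δv ≈ 6940 m/s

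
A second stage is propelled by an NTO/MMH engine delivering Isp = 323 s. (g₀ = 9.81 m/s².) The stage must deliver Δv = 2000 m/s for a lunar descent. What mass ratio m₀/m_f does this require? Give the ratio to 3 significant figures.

mass ratio ≈ 1.88

v_e = Isp · g₀ = 323 × 9.81 = 3168.6 m/s.
Using Δv = v_e ln(m₀/m_f): m₀/m_f = exp(Δv / v_e) = exp(2000 / 3168.6) = exp(0.6312) = 1.8798.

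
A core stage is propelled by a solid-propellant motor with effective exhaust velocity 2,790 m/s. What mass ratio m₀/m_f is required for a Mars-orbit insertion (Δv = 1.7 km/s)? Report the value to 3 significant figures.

Using Δv = v_e ln(m₀/m_f): m₀/m_f = exp(Δv / v_e) = exp(1700 / 2790.0) = exp(0.6093) = 1.8392.

mass ratio ≈ 1.84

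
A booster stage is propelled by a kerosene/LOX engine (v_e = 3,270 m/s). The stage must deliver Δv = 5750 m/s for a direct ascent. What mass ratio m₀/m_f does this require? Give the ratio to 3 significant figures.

mass ratio ≈ 5.80

By the Tsiolkovsky rocket equation, m₀/m_f = exp(Δv / v_e) = exp(5750 / 3270.0) = exp(1.7584) = 5.8032.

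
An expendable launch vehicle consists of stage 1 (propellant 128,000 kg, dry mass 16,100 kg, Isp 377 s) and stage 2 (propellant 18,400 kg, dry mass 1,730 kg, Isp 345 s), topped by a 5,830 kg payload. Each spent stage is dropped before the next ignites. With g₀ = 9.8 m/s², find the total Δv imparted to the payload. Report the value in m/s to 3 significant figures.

Ignition mass of stage 1 = 128,000+16,100 + 18,400+1,730 + 5,830 = 170,060 kg.
Stage 1: m₀ = 170,060 kg, m_f = 170,060 − 128,000 = 42,060 kg; Δv = 377×9.8×ln(4.043) = 3694.6×1.3971 ≈ 5162 m/s.
Stage 2: m₀ = 25,960 kg, m_f = 25,960 − 18,400 = 7,560 kg; Δv = 345×9.8×ln(3.434) = 3381.0×1.2337 ≈ 4171 m/s.
Total Δv = 5162 + 4171 = 9333 m/s.

Δv ≈ 9330 m/s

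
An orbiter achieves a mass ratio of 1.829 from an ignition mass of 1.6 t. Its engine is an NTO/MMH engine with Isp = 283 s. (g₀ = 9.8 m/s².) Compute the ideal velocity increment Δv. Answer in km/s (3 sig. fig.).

Δv ≈ 1.67 km/s

v_e = Isp · g₀ = 283 × 9.8 = 2773.4 m/s.
Δv = v_e · ln(1.829) = 2773.4 × 0.6038 ≈ 1674.5 m/s.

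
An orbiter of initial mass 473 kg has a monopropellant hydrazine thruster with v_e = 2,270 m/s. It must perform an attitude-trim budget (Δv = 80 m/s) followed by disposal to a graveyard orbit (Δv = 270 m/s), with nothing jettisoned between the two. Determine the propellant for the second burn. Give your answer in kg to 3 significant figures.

propellant for the second burn ≈ 51.2 kg

After the first burn: m = 473 × exp(−80/2270.0) = 473 × 0.96537 = 456.62 kg.
After the second burn: m = 456.62 × exp(−270/2270.0) = 456.62 × 0.88786 = 405.415 kg.
Second-burn propellant = 456.62 − 405.415 = 51.205 kg.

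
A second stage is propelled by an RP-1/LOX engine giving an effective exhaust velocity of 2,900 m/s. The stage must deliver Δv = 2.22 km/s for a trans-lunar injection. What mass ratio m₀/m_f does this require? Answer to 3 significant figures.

mass ratio ≈ 2.15

m₀/m_f = exp(Δv / v_e) = exp(2220 / 2900.0) = exp(0.7655) = 2.1501.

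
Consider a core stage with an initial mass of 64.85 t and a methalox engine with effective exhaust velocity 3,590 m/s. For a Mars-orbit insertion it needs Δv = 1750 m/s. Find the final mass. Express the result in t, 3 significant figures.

m₀/m_f = exp(Δv / v_e) = exp(1750 / 3590.0) = exp(0.4875) = 1.6282.
m_f = m₀ / 1.6282 = 64.85 / 1.6282 = 39.8293 t.

final mass ≈ 39.8 t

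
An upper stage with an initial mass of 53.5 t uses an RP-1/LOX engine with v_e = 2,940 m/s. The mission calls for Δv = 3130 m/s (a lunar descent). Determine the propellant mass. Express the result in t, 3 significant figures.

propellant mass ≈ 35.1 t

m₀/m_f = exp(Δv / v_e) = exp(3130 / 2940.0) = exp(1.0646) = 2.8998.
m_f = 53.5 / 2.8998 = 18.4495 t, so propellant = m₀ − m_f = 53.5 − 18.4495 = 35.0505 t.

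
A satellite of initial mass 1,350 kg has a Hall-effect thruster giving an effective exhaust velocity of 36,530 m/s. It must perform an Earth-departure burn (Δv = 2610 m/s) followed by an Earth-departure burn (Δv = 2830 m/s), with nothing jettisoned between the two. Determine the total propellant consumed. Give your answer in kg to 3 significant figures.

After the first burn: m = 1350 × exp(−2610/36530.0) = 1350 × 0.93104 = 1,256.9 kg.
After the second burn: m = 1,256.9 × exp(−2830/36530.0) = 1,256.9 × 0.92545 = 1,163.2 kg.
Total propellant = m₀ − m_final = 1350 − 1,163.2 = 186.8 kg.

total propellant consumed ≈ 187 kg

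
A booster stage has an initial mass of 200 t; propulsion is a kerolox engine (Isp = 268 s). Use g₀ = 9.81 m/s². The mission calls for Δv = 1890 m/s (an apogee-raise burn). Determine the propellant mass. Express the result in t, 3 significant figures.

propellant mass ≈ 103 t

v_e = Isp · g₀ = 268 × 9.81 = 2629.1 m/s.
m₀/m_f = exp(Δv / v_e) = exp(1890 / 2629.1) = exp(0.7189) = 2.0521.
m_f = 200 / 2.0521 = 97.4611 t, so propellant = m₀ − m_f = 200 − 97.4611 = 102.5389 t.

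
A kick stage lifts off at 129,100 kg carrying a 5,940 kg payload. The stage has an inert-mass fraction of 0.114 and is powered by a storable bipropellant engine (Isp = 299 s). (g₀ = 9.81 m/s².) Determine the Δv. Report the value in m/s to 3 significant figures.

Δv ≈ 5470 m/s

Stage wet mass = m₀ − payload = 129,100 − 5,940 = 123,160 kg.
Stage dry mass = ε × stage wet mass = 0.114 × 123,160 = 14,040.2 kg.
Burnout mass m_f = stage dry + payload = 14,040.2 + 5,940 = 19,980.2 kg.
v_e = Isp · g₀ = 299 × 9.81 = 2933.2 m/s.
Δv = v_e · ln(129,100/19,980.2) = 2933.2 × ln(6.461) = 2933.2 × 1.8658 ≈ 5473 m/s.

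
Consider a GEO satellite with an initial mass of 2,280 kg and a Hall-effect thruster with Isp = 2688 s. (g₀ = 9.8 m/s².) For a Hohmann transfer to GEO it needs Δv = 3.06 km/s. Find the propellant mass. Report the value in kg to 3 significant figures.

v_e = Isp · g₀ = 2688 × 9.8 = 26342.4 m/s.
m₀/m_f = exp(Δv / v_e) = exp(3060 / 26342.4) = exp(0.1162) = 1.1232.
m_f = 2,280 / 1.1232 = 2,029.91 kg, so propellant = m₀ − m_f = 2,280 − 2,029.91 = 250.09 kg.

propellant mass ≈ 250 kg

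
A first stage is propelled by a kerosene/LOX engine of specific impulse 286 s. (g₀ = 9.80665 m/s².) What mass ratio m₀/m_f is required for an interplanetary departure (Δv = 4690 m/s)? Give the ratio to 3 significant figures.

mass ratio ≈ 5.32

v_e = Isp · g₀ = 286 × 9.80665 = 2804.7 m/s.
m₀/m_f = exp(Δv / v_e) = exp(4690 / 2804.7) = exp(1.6722) = 5.3238.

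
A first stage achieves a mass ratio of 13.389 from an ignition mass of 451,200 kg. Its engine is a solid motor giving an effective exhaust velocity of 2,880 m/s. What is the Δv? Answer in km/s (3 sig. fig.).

Δv ≈ 7.47 km/s

Δv = v_e · ln(13.389) = 2880.0 × 2.5944 ≈ 7472.0 m/s.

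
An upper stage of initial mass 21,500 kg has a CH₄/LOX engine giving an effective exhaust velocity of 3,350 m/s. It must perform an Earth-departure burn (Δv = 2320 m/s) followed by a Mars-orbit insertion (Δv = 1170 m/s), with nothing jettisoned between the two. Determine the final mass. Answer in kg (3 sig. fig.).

After the first burn: m = 21500 × exp(−2320/3350.0) = 21500 × 0.50031 = 10,756.7 kg.
After the second burn: m = 10,756.7 × exp(−1170/3350.0) = 10,756.7 × 0.70521 = 7,585.73 kg.

final mass ≈ 7590 kg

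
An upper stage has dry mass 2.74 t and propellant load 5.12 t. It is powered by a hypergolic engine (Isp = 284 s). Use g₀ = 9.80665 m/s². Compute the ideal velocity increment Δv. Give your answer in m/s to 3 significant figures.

Δv ≈ 2940 m/s

v_e = Isp · g₀ = 284 × 9.80665 = 2785.1 m/s.
m₀ = m_dry + m_prop = 2.74 + 5.12 = 7.86 t.
Δv = v_e · ln(m₀/m_f) = 2785.1 × ln(2.869) = 2785.1 × 1.0538 ≈ 2935.0 m/s.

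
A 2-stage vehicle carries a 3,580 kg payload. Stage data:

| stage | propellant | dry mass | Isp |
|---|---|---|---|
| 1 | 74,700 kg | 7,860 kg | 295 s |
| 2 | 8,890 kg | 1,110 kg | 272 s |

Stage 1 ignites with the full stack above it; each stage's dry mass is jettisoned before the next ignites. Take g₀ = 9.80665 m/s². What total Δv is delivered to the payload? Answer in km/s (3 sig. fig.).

Ignition mass of stage 1 = 74,700+7,860 + 8,890+1,110 + 3,580 = 96,140 kg.
Stage 1: m₀ = 96,140 kg, m_f = 96,140 − 74,700 = 21,440 kg; Δv = 295×9.80665×ln(4.484) = 2893.0×1.5005 ≈ 4341 m/s.
Stage 2: m₀ = 13,580 kg, m_f = 13,580 − 8,890 = 4,690 kg; Δv = 272×9.80665×ln(2.896) = 2667.4×1.0632 ≈ 2836 m/s.
Total Δv = 4341 + 2836 = 7177 m/s.

Δv ≈ 7.18 km/s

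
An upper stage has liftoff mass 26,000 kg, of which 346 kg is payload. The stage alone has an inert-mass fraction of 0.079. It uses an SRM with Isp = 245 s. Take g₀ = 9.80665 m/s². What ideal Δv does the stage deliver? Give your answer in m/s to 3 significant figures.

Δv ≈ 5750 m/s

Stage wet mass = m₀ − payload = 26,000 − 346 = 25,654 kg.
Stage dry mass = ε × stage wet mass = 0.079 × 25,654 = 2,026.67 kg.
Burnout mass m_f = stage dry + payload = 2,026.67 + 346 = 2,372.67 kg.
v_e = Isp · g₀ = 245 × 9.80665 = 2402.6 m/s.
By the Tsiolkovsky rocket equation, Δv = v_e · ln(26,000/2,372.67) = 2402.6 × ln(10.96) = 2402.6 × 2.3941 ≈ 5752 m/s.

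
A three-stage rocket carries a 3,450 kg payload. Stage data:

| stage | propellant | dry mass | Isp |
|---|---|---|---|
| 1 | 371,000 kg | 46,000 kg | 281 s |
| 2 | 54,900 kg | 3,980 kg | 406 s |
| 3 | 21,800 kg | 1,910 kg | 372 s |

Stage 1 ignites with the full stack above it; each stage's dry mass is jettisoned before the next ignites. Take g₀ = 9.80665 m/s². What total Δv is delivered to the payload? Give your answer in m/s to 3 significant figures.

Ignition mass of stage 1 = 371,000+46,000 + 54,900+3,980 + 21,800+1,910 + 3,450 = 503,040 kg.
Stage 1: m₀ = 503,040 kg, m_f = 503,040 − 371,000 = 132,040 kg; Δv = 281×9.80665×ln(3.81) = 2755.7×1.3376 ≈ 3686 m/s.
Stage 2: m₀ = 86,040 kg, m_f = 86,040 − 54,900 = 31,140 kg; Δv = 406×9.80665×ln(2.763) = 3981.5×1.0163 ≈ 4046 m/s.
Stage 3: m₀ = 27,160 kg, m_f = 27,160 − 21,800 = 5,360 kg; Δv = 372×9.80665×ln(5.067) = 3648.1×1.6228 ≈ 5920 m/s.
Total Δv = 3686 + 4046 + 5920 = 13652 m/s.

Δv ≈ 13700 m/s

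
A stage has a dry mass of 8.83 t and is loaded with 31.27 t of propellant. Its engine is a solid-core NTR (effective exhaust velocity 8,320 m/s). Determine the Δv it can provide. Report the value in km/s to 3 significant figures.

Δv ≈ 12.6 km/s

m₀ = m_dry + m_prop = 8.83 + 31.27 = 40.1 t.
By the Tsiolkovsky rocket equation, Δv = v_e · ln(m₀/m_f) = 8320.0 × ln(4.541) = 8320.0 × 1.5132 ≈ 12590.0 m/s.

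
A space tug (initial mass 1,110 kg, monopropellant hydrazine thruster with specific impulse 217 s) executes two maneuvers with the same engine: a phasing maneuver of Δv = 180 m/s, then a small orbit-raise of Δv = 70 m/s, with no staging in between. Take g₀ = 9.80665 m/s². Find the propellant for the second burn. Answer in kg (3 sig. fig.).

propellant for the second burn ≈ 33.0 kg

v_e = Isp · g₀ = 217 × 9.80665 = 2128.0 m/s.
After the first burn: m = 1110 × exp(−180/2128.0) = 1110 × 0.91889 = 1,019.97 kg.
After the second burn: m = 1,019.97 × exp(−70/2128.0) = 1,019.97 × 0.96764 = 986.964 kg.
Second-burn propellant = 1,019.97 − 986.964 = 33.006 kg.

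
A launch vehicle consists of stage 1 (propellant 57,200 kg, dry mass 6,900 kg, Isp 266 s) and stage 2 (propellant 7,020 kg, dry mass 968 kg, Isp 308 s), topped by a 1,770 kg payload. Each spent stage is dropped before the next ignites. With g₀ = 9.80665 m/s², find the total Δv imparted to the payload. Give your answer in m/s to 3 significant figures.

Ignition mass of stage 1 = 57,200+6,900 + 7,020+968 + 1,770 = 73,858 kg.
Stage 1: m₀ = 73,858 kg, m_f = 73,858 − 57,200 = 16,658 kg; Δv = 266×9.80665×ln(4.434) = 2608.6×1.4893 ≈ 3885 m/s.
Stage 2: m₀ = 9,758 kg, m_f = 9,758 − 7,020 = 2,738 kg; Δv = 308×9.80665×ln(3.564) = 3020.4×1.2709 ≈ 3839 m/s.
Total Δv = 3885 + 3839 = 7724 m/s.

Δv ≈ 7720 m/s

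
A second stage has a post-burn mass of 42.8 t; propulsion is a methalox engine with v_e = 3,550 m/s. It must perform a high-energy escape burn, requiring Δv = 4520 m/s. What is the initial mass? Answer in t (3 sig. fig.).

initial mass ≈ 153 t

By the Tsiolkovsky rocket equation, m₀/m_f = exp(Δv / v_e) = exp(4520 / 3550.0) = exp(1.2732) = 3.5724.
m₀ = m_f × 3.5724 = 42.8 × 3.5724 = 152.899 t.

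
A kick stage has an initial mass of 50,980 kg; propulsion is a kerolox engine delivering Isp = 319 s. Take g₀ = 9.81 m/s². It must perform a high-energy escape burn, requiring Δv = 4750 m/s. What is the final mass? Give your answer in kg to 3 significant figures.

final mass ≈ 11200 kg

v_e = Isp · g₀ = 319 × 9.81 = 3129.4 m/s.
Rocket equation: m₀/m_f = exp(Δv / v_e) = exp(4750 / 3129.4) = exp(1.5179) = 4.5625.
m_f = m₀ / 4.5625 = 50,980 / 4.5625 = 11,173.7 kg.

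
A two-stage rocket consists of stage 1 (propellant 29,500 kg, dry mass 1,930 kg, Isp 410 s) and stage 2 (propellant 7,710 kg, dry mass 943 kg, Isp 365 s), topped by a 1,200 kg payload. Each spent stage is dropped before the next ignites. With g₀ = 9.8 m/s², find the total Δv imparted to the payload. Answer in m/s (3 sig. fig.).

Δv ≈ 10500 m/s

Ignition mass of stage 1 = 29,500+1,930 + 7,710+943 + 1,200 = 41,283 kg.
Stage 1: m₀ = 41,283 kg, m_f = 41,283 − 29,500 = 11,783 kg; Δv = 410×9.8×ln(3.504) = 4018.0×1.2538 ≈ 5038 m/s.
Stage 2: m₀ = 9,853 kg, m_f = 9,853 − 7,710 = 2,143 kg; Δv = 365×9.8×ln(4.598) = 3577.0×1.5256 ≈ 5457 m/s.
Total Δv = 5038 + 5457 = 10495 m/s.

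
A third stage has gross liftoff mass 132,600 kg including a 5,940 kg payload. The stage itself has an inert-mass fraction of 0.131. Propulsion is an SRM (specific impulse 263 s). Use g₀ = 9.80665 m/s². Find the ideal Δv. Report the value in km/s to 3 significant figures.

Δv ≈ 4.57 km/s

Stage wet mass = m₀ − payload = 132,600 − 5,940 = 126,660 kg.
Stage dry mass = ε × stage wet mass = 0.131 × 126,660 = 16,592.5 kg.
Burnout mass m_f = stage dry + payload = 16,592.5 + 5,940 = 22,532.5 kg.
v_e = Isp · g₀ = 263 × 9.80665 = 2579.1 m/s.
By the Tsiolkovsky rocket equation, Δv = v_e · ln(132,600/22,532.5) = 2579.1 × ln(5.885) = 2579.1 × 1.7724 ≈ 4571 m/s.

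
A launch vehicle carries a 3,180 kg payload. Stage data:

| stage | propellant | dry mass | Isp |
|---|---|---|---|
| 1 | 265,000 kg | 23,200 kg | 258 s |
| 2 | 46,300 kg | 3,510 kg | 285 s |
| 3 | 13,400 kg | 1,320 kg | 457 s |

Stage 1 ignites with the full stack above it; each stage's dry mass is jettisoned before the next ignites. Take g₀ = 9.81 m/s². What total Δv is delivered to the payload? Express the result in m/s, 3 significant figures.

Ignition mass of stage 1 = 265,000+23,200 + 46,300+3,510 + 13,400+1,320 + 3,180 = 355,910 kg.
Stage 1: m₀ = 355,910 kg, m_f = 355,910 − 265,000 = 90,910 kg; Δv = 258×9.81×ln(3.915) = 2531.0×1.3648 ≈ 3454 m/s.
Stage 2: m₀ = 67,710 kg, m_f = 67,710 − 46,300 = 21,410 kg; Δv = 285×9.81×ln(3.163) = 2795.9×1.1514 ≈ 3219 m/s.
Stage 3: m₀ = 17,900 kg, m_f = 17,900 − 13,400 = 4,500 kg; Δv = 457×9.81×ln(3.978) = 4483.2×1.3807 ≈ 6190 m/s.
Total Δv = 3454 + 3219 + 6190 = 12863 m/s.

Δv ≈ 12900 m/s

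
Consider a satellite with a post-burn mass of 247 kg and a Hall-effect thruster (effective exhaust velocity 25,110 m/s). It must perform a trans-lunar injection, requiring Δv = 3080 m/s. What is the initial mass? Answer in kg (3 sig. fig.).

initial mass ≈ 279 kg

m₀/m_f = exp(Δv / v_e) = exp(3080 / 25110.0) = exp(0.1227) = 1.1305.
m₀ = m_f × 1.1305 = 247 × 1.1305 = 279.234 kg.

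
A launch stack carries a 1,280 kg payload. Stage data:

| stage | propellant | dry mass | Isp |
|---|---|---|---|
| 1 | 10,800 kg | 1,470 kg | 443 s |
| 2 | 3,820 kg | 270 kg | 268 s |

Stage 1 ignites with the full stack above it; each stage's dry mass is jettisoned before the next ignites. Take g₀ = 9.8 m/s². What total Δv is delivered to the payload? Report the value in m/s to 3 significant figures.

Ignition mass of stage 1 = 10,800+1,470 + 3,820+270 + 1,280 = 17,640 kg.
Stage 1: m₀ = 17,640 kg, m_f = 17,640 − 10,800 = 6,840 kg; Δv = 443×9.8×ln(2.579) = 4341.4×0.9474 ≈ 4113 m/s.
Stage 2: m₀ = 5,370 kg, m_f = 5,370 − 3,820 = 1,550 kg; Δv = 268×9.8×ln(3.465) = 2626.4×1.2426 ≈ 3263 m/s.
Total Δv = 4113 + 3263 = 7376 m/s.

Δv ≈ 7380 m/s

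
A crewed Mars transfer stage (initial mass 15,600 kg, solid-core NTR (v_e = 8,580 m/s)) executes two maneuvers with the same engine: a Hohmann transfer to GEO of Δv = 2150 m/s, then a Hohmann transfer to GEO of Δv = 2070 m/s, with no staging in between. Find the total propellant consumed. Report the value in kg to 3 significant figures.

After the first burn: m = 15600 × exp(−2150/8580.0) = 15600 × 0.77835 = 12,142.3 kg.
After the second burn: m = 12,142.3 × exp(−2070/8580.0) = 12,142.3 × 0.78564 = 9,539.48 kg.
Total propellant = m₀ − m_final = 15600 − 9,539.48 = 6,060.52 kg.

total propellant consumed ≈ 6060 kg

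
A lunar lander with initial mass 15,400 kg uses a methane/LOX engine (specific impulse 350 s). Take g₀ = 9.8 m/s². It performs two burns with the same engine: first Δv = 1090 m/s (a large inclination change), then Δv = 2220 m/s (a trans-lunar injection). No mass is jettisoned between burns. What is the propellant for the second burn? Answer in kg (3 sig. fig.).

v_e = Isp · g₀ = 350 × 9.8 = 3430.0 m/s.
After the first burn: m = 15400 × exp(−1090/3430.0) = 15400 × 0.72776 = 11,207.5 kg.
After the second burn: m = 11,207.5 × exp(−2220/3430.0) = 11,207.5 × 0.52349 = 5,867.01 kg.
Second-burn propellant = 11,207.5 − 5,867.01 = 5,340.49 kg.

propellant for the second burn ≈ 5340 kg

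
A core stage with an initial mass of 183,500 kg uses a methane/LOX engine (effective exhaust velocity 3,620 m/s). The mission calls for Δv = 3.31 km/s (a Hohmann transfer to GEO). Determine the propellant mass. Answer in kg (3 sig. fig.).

propellant mass ≈ 110000 kg

m₀/m_f = exp(Δv / v_e) = exp(3310 / 3620.0) = exp(0.9144) = 2.4952.
m_f = 183,500 / 2.4952 = 73,541.2 kg, so propellant = m₀ − m_f = 183,500 − 73,541.2 = 109,958.8 kg.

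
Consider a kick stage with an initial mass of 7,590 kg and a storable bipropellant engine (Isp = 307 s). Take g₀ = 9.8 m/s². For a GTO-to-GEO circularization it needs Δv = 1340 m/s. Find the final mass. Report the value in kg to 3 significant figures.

final mass ≈ 4860 kg

v_e = Isp · g₀ = 307 × 9.8 = 3008.6 m/s.
By the Tsiolkovsky rocket equation, m₀/m_f = exp(Δv / v_e) = exp(1340 / 3008.6) = exp(0.4454) = 1.5611.
m_f = m₀ / 1.5611 = 7,590 / 1.5611 = 4,861.96 kg.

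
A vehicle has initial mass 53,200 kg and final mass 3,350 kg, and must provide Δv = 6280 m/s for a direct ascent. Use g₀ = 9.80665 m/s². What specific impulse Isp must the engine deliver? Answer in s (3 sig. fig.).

ln(m₀/m_f) = ln(53200/3350) = ln(15.88) = 2.7651.
v_e = Δv / ln(m₀/m_f) = 6280 / 2.7651 = 2271.2 m/s.
Isp = v_e / g₀ = 2271.2 / 9.80665 = 231.6 s.

Isp ≈ 232 s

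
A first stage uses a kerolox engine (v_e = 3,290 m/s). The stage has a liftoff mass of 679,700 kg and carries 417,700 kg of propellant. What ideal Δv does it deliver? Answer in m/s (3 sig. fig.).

Δv ≈ 3140 m/s

m_f = m₀ − m_prop = 679,700 − 417,700 = 262,000 kg.
Δv = v_e · ln(m₀/m_f) = 3290.0 × ln(2.594) = 3290.0 × 0.9533 ≈ 3136.4 m/s.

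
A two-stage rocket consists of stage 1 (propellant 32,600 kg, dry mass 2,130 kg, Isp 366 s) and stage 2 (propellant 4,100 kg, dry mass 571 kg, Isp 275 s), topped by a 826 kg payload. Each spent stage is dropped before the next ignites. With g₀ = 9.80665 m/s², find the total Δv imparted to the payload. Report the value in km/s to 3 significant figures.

Ignition mass of stage 1 = 32,600+2,130 + 4,100+571 + 826 = 40,227 kg.
Stage 1: m₀ = 40,227 kg, m_f = 40,227 − 32,600 = 7,627 kg; Δv = 366×9.80665×ln(5.274) = 3589.2×1.6628 ≈ 5968 m/s.
Stage 2: m₀ = 5,497 kg, m_f = 5,497 − 4,100 = 1,397 kg; Δv = 275×9.80665×ln(3.935) = 2696.8×1.3699 ≈ 3694 m/s.
Total Δv = 5968 + 3694 = 9662 m/s.

Δv ≈ 9.66 km/s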